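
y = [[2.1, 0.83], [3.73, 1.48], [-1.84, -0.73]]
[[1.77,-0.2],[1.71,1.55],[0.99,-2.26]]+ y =[[3.87, 0.63], [5.44, 3.03], [-0.85, -2.99]]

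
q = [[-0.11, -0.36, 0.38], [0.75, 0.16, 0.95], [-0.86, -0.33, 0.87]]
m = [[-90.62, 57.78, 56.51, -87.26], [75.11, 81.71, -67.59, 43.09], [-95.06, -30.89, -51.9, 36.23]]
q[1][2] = 0.954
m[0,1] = 57.78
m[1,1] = 81.71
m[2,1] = -30.89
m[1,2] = -67.59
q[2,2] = 0.873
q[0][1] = -0.362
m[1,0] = 75.11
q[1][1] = 0.161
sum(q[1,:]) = 1.865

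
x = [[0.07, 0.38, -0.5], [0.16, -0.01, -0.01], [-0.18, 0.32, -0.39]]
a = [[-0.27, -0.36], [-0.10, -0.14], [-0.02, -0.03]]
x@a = [[-0.05, -0.06],[-0.04, -0.06],[0.02, 0.03]]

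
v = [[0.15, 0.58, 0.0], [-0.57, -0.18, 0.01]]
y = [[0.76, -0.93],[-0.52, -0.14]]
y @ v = [[0.64, 0.61, -0.01], [0.0, -0.28, -0.0]]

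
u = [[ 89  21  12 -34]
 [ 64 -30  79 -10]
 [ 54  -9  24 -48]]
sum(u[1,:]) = 103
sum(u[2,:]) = 21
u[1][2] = 79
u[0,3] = -34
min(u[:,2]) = 12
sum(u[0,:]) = 88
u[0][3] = -34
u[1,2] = 79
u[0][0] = 89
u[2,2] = 24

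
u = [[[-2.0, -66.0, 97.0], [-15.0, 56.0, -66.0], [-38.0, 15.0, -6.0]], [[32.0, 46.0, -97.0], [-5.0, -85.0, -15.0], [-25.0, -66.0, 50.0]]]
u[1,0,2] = -97.0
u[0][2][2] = -6.0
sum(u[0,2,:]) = -29.0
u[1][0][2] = -97.0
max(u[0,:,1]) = 56.0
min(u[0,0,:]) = -66.0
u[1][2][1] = -66.0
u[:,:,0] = [[-2.0, -15.0, -38.0], [32.0, -5.0, -25.0]]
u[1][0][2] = -97.0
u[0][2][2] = -6.0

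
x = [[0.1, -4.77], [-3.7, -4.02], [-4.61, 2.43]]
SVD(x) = [[-0.67, 0.25], [-0.72, -0.41], [0.15, -0.88]] @ diag([6.764785057032148, 5.831636402602151]) @ [[0.28, 0.96], [0.96, -0.28]]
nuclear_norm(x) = 12.60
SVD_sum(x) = [[-1.29, -4.36], [-1.39, -4.7], [0.29, 0.98]] + [[1.39, -0.41], [-2.31, 0.68], [-4.90, 1.45]]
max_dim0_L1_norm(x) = 11.22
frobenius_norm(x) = 8.93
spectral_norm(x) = 6.76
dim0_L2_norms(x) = [5.91, 6.69]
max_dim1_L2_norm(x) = 5.46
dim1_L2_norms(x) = [4.77, 5.46, 5.21]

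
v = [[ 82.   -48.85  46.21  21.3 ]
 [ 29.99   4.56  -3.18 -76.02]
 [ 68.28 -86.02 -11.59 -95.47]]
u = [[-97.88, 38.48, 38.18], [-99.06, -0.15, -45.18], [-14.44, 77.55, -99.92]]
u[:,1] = [38.48, -0.15, 77.55]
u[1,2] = -45.18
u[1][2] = -45.18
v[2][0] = 68.28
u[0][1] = 38.48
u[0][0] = -97.88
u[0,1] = 38.48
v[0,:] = [82.0, -48.85, 46.21, 21.3]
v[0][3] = 21.3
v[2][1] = -86.02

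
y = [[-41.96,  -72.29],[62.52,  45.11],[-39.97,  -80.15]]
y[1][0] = 62.52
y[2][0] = -39.97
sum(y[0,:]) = -114.25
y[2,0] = -39.97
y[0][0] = -41.96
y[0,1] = -72.29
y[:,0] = [-41.96, 62.52, -39.97]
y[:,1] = [-72.29, 45.11, -80.15]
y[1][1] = 45.11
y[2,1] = -80.15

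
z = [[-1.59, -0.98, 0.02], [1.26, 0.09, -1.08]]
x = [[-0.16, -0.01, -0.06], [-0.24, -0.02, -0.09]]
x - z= [[1.43, 0.97, -0.08], [-1.5, -0.11, 0.99]]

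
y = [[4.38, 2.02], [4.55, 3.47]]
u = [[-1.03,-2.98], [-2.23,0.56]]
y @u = [[-9.02, -11.92], [-12.42, -11.62]]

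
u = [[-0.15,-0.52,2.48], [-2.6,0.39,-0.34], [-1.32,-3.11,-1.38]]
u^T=[[-0.15, -2.6, -1.32], [-0.52, 0.39, -3.11], [2.48, -0.34, -1.38]]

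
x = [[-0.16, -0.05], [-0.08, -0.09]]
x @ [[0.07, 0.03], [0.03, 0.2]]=[[-0.01, -0.01], [-0.01, -0.02]]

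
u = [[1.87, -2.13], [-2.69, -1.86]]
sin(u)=[[0.06, -0.08], [-0.09, -0.07]]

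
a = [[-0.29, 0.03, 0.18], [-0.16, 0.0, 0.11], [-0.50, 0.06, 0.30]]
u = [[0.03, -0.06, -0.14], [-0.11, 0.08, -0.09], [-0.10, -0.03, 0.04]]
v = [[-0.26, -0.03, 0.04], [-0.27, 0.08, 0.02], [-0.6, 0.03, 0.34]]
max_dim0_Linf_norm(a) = 0.5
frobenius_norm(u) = 0.25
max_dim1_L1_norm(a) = 0.86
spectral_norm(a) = 0.71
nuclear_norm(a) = 0.73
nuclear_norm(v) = 0.99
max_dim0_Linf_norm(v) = 0.6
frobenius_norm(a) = 0.71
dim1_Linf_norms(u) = [0.14, 0.11, 0.1]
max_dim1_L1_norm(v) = 0.97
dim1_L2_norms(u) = [0.16, 0.16, 0.11]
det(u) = -0.00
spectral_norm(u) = 0.17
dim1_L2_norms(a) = [0.34, 0.19, 0.59]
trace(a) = 0.01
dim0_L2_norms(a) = [0.6, 0.07, 0.37]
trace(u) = 0.15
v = a + u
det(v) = -0.01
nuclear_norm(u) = 0.42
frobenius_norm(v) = 0.79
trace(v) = 0.16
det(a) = -0.00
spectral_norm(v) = 0.78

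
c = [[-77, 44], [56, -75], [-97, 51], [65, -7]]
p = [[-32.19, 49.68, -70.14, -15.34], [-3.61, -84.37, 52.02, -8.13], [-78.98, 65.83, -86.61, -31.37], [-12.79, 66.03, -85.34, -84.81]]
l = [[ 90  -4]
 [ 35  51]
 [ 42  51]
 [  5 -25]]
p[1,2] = 52.02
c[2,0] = -97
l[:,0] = [90, 35, 42, 5]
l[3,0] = 5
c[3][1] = -7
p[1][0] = -3.61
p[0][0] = -32.19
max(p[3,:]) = 66.03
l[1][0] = 35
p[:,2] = [-70.14, 52.02, -86.61, -85.34]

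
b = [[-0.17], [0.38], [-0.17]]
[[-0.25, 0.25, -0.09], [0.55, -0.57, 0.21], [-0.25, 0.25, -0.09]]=b @ [[1.45, -1.49, 0.54]]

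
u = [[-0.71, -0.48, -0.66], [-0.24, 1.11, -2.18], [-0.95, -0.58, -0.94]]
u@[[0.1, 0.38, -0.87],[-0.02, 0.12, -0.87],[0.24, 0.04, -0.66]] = [[-0.22, -0.35, 1.47], [-0.57, -0.05, 0.68], [-0.31, -0.47, 1.95]]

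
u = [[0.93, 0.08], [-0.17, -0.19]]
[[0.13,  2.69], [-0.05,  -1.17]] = u @[[0.12, 2.56], [0.17, 3.86]]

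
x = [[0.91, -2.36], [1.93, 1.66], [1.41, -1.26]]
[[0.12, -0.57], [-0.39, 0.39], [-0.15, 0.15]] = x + [[-0.79, 1.79], [-2.32, -1.27], [-1.56, 1.41]]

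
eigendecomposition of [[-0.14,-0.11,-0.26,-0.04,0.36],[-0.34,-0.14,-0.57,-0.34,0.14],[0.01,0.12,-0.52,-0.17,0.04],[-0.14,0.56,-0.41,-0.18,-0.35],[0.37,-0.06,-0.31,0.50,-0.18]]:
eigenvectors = [[(0.43+0.32j), 0.43-0.32j, -0.42-0.07j, (-0.42+0.07j), -0.23+0.00j], [(-0.06+0.05j), (-0.06-0.05j), -0.65+0.00j, -0.65-0.00j, 0.56+0.00j], [0.15-0.03j, (0.15+0.03j), -0.22+0.23j, -0.22-0.23j, (0.41+0j)], [(-0.61+0j), (-0.61-0j), (0.25+0.42j), 0.25-0.42j, (0.22+0j)], [(-0.03+0.56j), (-0.03-0.56j), 0.11-0.24j, 0.11+0.24j, 0.65+0.00j]]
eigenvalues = [(0.06+0.33j), (0.06-0.33j), (-0.45+0.44j), (-0.45-0.44j), (-0.39+0j)]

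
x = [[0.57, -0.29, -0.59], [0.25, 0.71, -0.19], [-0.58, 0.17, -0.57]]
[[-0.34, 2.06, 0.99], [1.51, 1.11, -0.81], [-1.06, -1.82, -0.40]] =x@[[1.4, 3.48, 0.62],  [1.9, 0.27, -1.46],  [1.0, -0.26, -0.36]]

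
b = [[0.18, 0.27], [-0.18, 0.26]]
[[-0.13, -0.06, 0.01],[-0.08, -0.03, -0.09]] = b @ [[-0.11, -0.08, 0.27], [-0.40, -0.18, -0.16]]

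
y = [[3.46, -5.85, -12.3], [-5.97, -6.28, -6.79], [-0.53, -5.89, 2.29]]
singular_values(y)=[16.35, 8.05, 5.17]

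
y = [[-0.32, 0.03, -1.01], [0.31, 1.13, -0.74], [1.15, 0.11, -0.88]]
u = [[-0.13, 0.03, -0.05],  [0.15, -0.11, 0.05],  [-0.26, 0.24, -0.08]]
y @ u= [[0.31, -0.26, 0.1], [0.32, -0.29, 0.1], [0.10, -0.19, 0.02]]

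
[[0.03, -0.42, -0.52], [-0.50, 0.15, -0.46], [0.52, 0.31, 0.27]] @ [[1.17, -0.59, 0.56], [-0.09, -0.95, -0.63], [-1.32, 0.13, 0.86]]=[[0.76, 0.31, -0.17], [0.01, 0.09, -0.77], [0.22, -0.57, 0.33]]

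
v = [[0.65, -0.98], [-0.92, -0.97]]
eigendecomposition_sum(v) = [[0.9, -0.43],[-0.40, 0.19]] + [[-0.25, -0.55], [-0.52, -1.16]]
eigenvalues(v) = [1.09, -1.41]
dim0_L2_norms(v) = [1.13, 1.38]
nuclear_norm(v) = 2.50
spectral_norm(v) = 1.41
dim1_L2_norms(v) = [1.18, 1.34]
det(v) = -1.53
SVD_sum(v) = [[-0.24, -0.67], [-0.41, -1.15]] + [[0.89, -0.31], [-0.51, 0.18]]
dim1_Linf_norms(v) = [0.98, 0.97]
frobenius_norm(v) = 1.78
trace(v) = -0.32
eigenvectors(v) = [[0.91, 0.43], [-0.41, 0.90]]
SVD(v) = [[0.50,0.87], [0.87,-0.5]] @ diag([1.4112272313042455, 1.0856508193822514]) @ [[-0.33,-0.94],[0.94,-0.33]]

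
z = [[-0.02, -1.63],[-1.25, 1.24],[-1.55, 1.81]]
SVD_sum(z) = [[0.75,  -1.11],[-0.96,  1.43],[-1.32,  1.96]] + [[-0.77, -0.52], [-0.29, -0.19], [-0.23, -0.15]]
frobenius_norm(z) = 3.38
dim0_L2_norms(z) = [1.99, 2.73]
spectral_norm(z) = 3.22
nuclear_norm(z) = 4.25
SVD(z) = [[0.42,0.9], [-0.54,0.34], [-0.73,0.27]] @ diag([3.2222138285144157, 1.0263225824907438]) @ [[0.56, -0.83], [-0.83, -0.56]]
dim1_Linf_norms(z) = [1.63, 1.25, 1.81]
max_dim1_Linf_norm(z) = 1.81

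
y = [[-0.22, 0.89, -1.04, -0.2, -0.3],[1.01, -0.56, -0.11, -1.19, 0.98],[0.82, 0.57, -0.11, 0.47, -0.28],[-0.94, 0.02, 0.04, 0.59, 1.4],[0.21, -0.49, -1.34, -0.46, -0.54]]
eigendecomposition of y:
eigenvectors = [[0.53+0.16j, (0.53-0.16j), -0.32+0.00j, (0.21-0.33j), 0.21+0.33j], [-0.62+0.00j, -0.62-0.00j, (-0.58+0j), 0.31-0.29j, (0.31+0.29j)], [(0.09-0.27j), 0.09+0.27j, (-0.22+0j), -0.40-0.30j, (-0.4+0.3j)], [0.10+0.36j, 0.10-0.36j, 0.70+0.00j, 0.11-0.40j, (0.11+0.4j)], [(0.02-0.3j), 0.02+0.30j, 0.11+0.00j, 0.50+0.00j, 0.50-0.00j]]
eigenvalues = [(-1.24+0.86j), (-1.24-0.86j), (1.21+0j), (0.22+1.31j), (0.22-1.31j)]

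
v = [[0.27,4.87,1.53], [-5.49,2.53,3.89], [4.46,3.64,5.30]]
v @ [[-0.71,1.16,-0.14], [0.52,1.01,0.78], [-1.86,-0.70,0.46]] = [[-0.51, 4.16, 4.46], [-2.02, -6.54, 4.53], [-11.13, 5.14, 4.65]]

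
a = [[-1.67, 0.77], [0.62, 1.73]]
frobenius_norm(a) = 2.60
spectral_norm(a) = 1.92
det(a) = -3.37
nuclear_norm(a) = 3.67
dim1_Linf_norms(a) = [1.67, 1.73]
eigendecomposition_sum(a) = [[-1.74, 0.38], [0.3, -0.07]] + [[0.07, 0.39],[0.32, 1.80]]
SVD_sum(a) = [[-0.53, 1.25], [-0.53, 1.24]] + [[-1.14, -0.48], [1.15, 0.49]]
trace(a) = 0.06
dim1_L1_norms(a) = [2.44, 2.35]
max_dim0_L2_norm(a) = 1.89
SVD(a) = [[0.71, 0.70], [0.70, -0.71]] @ diag([1.917357173617409, 1.7558022294033744]) @ [[-0.39, 0.92], [-0.92, -0.39]]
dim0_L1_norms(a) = [2.29, 2.5]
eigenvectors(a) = [[-0.98,-0.21], [0.17,-0.98]]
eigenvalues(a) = [-1.81, 1.87]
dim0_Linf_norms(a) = [1.67, 1.73]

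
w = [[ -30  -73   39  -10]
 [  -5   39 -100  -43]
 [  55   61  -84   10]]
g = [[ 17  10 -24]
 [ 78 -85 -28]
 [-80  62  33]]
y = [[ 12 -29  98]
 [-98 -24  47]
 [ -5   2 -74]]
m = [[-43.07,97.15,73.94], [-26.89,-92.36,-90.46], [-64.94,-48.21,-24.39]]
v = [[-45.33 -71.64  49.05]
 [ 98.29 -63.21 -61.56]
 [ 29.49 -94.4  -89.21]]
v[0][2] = 49.05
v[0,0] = -45.33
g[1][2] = -28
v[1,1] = -63.21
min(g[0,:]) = -24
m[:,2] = [73.94, -90.46, -24.39]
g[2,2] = 33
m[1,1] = -92.36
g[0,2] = -24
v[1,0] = 98.29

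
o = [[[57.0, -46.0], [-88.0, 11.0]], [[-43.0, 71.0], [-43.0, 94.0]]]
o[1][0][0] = -43.0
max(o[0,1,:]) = 11.0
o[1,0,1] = 71.0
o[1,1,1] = 94.0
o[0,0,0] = 57.0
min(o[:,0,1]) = -46.0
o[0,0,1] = -46.0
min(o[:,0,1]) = -46.0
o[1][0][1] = 71.0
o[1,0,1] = 71.0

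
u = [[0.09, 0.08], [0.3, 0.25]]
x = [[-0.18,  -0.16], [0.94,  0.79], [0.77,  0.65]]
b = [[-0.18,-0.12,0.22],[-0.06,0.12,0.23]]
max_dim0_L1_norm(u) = 0.39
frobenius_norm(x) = 1.61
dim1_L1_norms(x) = [0.34, 1.73, 1.42]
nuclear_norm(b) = 0.55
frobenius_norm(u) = 0.41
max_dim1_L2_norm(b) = 0.31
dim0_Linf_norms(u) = [0.3, 0.25]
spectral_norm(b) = 0.36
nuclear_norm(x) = 1.61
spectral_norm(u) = 0.41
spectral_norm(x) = 1.61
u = b @ x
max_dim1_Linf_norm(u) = 0.3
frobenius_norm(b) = 0.41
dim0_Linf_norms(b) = [0.18, 0.12, 0.23]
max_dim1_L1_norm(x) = 1.73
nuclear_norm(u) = 0.41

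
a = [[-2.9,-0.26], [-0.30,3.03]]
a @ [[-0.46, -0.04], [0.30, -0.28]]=[[1.26, 0.19], [1.05, -0.84]]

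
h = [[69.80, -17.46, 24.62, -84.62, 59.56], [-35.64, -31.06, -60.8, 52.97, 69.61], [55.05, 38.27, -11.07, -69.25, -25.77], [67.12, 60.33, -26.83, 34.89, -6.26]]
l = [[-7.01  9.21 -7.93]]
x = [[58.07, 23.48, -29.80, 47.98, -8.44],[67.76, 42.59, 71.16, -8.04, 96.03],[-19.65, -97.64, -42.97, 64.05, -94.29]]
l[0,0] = -7.01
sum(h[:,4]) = 97.14000000000001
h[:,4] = [59.56, 69.61, -25.77, -6.26]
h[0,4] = 59.56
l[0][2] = -7.93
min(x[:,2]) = -42.97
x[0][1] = 23.48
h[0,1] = -17.46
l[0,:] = [-7.01, 9.21, -7.93]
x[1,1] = 42.59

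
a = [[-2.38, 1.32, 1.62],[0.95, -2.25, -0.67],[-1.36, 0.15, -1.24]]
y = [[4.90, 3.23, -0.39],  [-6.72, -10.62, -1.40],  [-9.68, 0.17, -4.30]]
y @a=[[-8.06, -0.86, 6.26], [7.81, 14.81, -2.04], [29.05, -13.81, -10.46]]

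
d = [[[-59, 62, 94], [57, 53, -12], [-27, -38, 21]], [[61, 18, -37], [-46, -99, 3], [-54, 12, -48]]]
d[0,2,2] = 21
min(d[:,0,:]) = -59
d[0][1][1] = 53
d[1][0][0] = 61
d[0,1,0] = 57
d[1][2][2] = -48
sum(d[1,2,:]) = -90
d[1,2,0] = -54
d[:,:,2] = [[94, -12, 21], [-37, 3, -48]]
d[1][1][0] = -46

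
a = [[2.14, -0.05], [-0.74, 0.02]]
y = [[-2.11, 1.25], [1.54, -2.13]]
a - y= [[4.25, -1.3], [-2.28, 2.15]]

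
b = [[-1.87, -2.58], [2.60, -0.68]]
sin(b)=[[-6.41, -1.84], [1.86, -5.56]]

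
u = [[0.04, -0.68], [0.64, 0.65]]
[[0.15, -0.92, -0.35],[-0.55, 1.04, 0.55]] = u @ [[-0.59, 0.24, 0.32], [-0.26, 1.36, 0.53]]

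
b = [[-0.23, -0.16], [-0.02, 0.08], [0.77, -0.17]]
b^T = [[-0.23, -0.02, 0.77], [-0.16, 0.08, -0.17]]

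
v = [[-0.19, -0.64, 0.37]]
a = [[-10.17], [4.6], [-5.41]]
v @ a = [[-3.01]]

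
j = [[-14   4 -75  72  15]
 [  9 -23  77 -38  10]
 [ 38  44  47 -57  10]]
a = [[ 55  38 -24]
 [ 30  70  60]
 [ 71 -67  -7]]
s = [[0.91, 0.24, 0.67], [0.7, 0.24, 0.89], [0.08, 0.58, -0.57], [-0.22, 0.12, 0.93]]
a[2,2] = -7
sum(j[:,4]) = 35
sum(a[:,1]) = 41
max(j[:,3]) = 72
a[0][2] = -24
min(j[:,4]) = 10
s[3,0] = -0.216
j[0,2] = -75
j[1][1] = -23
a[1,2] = 60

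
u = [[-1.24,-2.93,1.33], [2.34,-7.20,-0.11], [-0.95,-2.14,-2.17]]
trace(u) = -10.61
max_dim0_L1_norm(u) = 12.27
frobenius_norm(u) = 8.91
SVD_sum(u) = [[0.48,-2.57,-0.06], [1.39,-7.38,-0.18], [0.37,-1.94,-0.05]] + [[0.20, 0.03, 0.41], [0.22, 0.03, 0.45], [-1.11, -0.15, -2.23]] + [[-1.93, -0.39, 0.99], [0.73, 0.15, -0.37], [-0.21, -0.04, 0.11]]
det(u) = -50.02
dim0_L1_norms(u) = [4.53, 12.27, 3.61]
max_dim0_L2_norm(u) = 8.06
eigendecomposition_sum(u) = [[1.23+0.00j,(-2.85+0j),(-0.47+0j)], [(2.95+0j),(-6.82+0j),(-1.13+0j)], [(1.82+0j),(-4.2+0j),-0.70+0.00j]] + [[(-1.24+1.15j),(-0.04-1.04j),0.90+0.91j], [-0.30+0.67j,(-0.19-0.41j),(0.51+0.21j)], [(-1.38-1.01j),1.03-0.24j,-0.74+1.07j]] + [[-1.24-1.15j, -0.04+1.04j, (0.9-0.91j)], [-0.30-0.67j, -0.19+0.41j, 0.51-0.21j], [(-1.38+1.01j), (1.03+0.24j), (-0.74-1.07j)]]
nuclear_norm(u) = 13.14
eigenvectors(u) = [[0.34+0.00j,0.13-0.66j,(0.13+0.66j)], [(0.8+0j),-0.06-0.28j,-0.06+0.28j], [(0.49+0j),(0.68+0j),0.68-0.00j]]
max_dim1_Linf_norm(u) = 7.2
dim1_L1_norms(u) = [5.5, 9.65, 5.26]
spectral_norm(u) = 8.19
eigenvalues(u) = [(-6.29+0j), (-2.16+1.81j), (-2.16-1.81j)]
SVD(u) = [[0.32, -0.18, 0.93], [0.92, -0.19, -0.35], [0.24, 0.97, 0.10]] @ diag([8.19468031969112, 2.583369846567419, 2.362946189381661]) @ [[0.19,  -0.98,  -0.02], [-0.45,  -0.06,  -0.89], [-0.88,  -0.18,  0.45]]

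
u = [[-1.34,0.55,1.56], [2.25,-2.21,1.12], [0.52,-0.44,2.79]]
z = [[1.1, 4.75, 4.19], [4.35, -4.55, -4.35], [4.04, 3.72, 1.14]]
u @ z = [[7.22,-3.06,-6.23],  [-2.61,24.91,20.32],  [9.93,14.85,7.27]]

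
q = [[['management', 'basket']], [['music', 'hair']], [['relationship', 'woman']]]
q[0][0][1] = 'basket'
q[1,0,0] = 'music'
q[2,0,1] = 'woman'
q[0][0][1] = 'basket'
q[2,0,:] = ['relationship', 'woman']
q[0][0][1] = 'basket'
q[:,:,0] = [['management'], ['music'], ['relationship']]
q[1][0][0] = 'music'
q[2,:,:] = [['relationship', 'woman']]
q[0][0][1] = 'basket'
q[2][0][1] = 'woman'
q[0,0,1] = 'basket'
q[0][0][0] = 'management'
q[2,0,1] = 'woman'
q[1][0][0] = 'music'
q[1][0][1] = 'hair'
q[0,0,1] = 'basket'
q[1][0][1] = 'hair'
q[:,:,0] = [['management'], ['music'], ['relationship']]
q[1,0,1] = 'hair'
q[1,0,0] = 'music'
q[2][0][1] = 'woman'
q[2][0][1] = 'woman'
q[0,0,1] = 'basket'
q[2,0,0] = 'relationship'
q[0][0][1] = 'basket'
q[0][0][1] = 'basket'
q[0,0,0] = 'management'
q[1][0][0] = 'music'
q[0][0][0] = 'management'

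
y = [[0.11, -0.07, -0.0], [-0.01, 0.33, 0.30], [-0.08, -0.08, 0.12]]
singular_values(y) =[0.45, 0.16, 0.12]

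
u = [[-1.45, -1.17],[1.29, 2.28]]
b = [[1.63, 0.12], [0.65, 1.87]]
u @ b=[[-3.12, -2.36], [3.58, 4.42]]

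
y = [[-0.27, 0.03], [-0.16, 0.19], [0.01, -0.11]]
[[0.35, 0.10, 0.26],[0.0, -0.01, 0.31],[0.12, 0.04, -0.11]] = y @ [[-1.43,-0.41,-0.86], [-1.18,-0.4,0.92]]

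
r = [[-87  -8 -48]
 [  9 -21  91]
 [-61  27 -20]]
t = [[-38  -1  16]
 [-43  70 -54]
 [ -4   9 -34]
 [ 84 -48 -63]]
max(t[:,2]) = 16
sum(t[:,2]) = -135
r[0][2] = -48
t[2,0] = -4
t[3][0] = 84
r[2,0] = -61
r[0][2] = -48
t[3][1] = -48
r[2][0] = -61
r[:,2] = [-48, 91, -20]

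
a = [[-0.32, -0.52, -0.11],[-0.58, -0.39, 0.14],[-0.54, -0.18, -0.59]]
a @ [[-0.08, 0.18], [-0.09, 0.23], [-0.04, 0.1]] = [[0.08, -0.19], [0.08, -0.18], [0.08, -0.2]]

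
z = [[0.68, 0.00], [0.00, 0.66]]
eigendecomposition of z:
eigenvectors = [[1.0, 0.0], [0.0, 1.0]]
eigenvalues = [0.68, 0.66]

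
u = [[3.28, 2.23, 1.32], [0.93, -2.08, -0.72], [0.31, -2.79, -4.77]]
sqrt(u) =[[1.81+0.09j, 0.59-0.56j, 0.23-0.34j], [0.30-0.23j, 0.10+1.41j, (0.04+0.2j)], [-0.03-0.09j, (-0.01+0.77j), -0.00+2.14j]]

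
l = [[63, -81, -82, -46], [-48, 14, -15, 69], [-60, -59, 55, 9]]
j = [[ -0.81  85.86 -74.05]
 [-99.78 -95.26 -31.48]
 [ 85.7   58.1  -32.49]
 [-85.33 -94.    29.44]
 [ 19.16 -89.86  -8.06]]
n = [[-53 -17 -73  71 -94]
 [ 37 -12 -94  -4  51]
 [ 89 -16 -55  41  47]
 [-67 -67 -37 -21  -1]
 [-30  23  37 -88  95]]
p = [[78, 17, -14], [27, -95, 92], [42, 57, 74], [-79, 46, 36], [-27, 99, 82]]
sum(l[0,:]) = -146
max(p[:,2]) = 92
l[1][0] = -48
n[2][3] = 41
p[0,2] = -14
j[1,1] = -95.26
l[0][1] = -81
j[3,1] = -94.0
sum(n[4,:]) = 37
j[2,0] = 85.7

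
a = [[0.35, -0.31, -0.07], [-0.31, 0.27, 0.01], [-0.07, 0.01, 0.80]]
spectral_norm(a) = 0.82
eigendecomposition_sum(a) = [[-0.00,-0.0,-0.00], [-0.0,-0.0,-0.0], [-0.00,-0.0,-0.0]] + [[0.3, -0.28, 0.12], [-0.28, 0.25, -0.11], [0.12, -0.11, 0.05]] + [[0.05, -0.03, -0.19], [-0.03, 0.02, 0.12], [-0.19, 0.12, 0.75]]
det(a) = -0.00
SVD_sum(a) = [[0.05,-0.03,-0.19], [-0.03,0.02,0.12], [-0.19,0.12,0.75]] + [[0.30, -0.28, 0.12], [-0.28, 0.25, -0.11], [0.12, -0.11, 0.05]] + [[-0.0, -0.00, -0.00], [-0.0, -0.0, -0.00], [-0.0, -0.00, -0.0]]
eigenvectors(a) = [[-0.66, -0.71, -0.25],[-0.75, 0.65, 0.16],[-0.05, -0.29, 0.96]]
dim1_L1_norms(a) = [0.73, 0.59, 0.88]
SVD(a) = [[-0.25, 0.71, 0.66],[0.16, -0.65, 0.75],[0.96, 0.29, 0.05]] @ diag([0.8195940872390551, 0.6048518543955713, 0.004445941634626569]) @ [[-0.25, 0.16, 0.96], [0.71, -0.65, 0.29], [-0.66, -0.75, -0.05]]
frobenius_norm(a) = 1.02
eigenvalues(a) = [-0.0, 0.6, 0.82]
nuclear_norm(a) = 1.43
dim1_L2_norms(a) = [0.47, 0.41, 0.8]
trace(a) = 1.42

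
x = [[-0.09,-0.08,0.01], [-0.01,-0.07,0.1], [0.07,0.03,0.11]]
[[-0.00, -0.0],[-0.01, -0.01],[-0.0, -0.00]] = x@[[-0.01, -0.02], [0.06, 0.08], [-0.03, -0.04]]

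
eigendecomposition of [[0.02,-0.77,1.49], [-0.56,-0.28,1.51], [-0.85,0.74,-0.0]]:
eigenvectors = [[-0.42,-0.61,-0.68], [-0.76,-0.71,-0.73], [-0.5,-0.37,-0.05]]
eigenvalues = [0.41, 0.02, -0.69]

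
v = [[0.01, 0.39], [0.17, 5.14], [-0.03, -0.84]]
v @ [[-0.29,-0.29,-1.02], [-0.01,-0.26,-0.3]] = [[-0.01,-0.10,-0.13], [-0.1,-1.39,-1.72], [0.02,0.23,0.28]]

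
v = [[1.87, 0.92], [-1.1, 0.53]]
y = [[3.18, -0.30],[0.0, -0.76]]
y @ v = [[6.28, 2.77], [0.84, -0.40]]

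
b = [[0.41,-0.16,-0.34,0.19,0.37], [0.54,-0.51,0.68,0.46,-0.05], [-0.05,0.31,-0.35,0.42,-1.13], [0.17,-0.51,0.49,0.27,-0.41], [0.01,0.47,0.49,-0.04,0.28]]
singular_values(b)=[1.38, 1.36, 0.81, 0.54, 0.0]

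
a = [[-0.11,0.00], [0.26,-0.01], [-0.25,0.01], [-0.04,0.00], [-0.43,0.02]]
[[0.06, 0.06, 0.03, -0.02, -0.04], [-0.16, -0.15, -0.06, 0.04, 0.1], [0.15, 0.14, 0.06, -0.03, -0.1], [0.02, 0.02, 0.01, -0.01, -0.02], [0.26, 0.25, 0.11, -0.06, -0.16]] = a@ [[-0.57, -0.59, -0.25, 0.14, 0.40],[0.68, -0.37, -0.05, 0.11, 0.39]]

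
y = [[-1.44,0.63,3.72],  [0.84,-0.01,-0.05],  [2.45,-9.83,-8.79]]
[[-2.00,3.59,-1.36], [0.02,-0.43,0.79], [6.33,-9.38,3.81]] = y @ [[-0.01, -0.46, 0.94], [-0.19, 0.16, -0.18], [-0.51, 0.76, 0.03]]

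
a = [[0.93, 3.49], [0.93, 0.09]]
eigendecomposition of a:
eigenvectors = [[0.93, -0.84], [0.38, 0.55]]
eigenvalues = [2.36, -1.34]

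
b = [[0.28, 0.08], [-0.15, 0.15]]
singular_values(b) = [0.32, 0.17]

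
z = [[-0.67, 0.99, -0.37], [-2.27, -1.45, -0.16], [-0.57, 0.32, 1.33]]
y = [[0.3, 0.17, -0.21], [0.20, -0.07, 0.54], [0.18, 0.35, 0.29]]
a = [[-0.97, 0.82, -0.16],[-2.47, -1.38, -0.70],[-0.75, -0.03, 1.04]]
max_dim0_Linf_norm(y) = 0.54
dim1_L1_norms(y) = [0.68, 0.81, 0.82]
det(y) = -0.07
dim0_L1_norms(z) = [3.51, 2.76, 1.86]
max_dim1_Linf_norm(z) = 2.27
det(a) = 4.10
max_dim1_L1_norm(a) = 4.55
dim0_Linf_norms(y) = [0.3, 0.35, 0.54]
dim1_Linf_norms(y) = [0.3, 0.54, 0.35]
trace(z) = -0.79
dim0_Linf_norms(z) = [2.27, 1.45, 1.33]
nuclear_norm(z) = 5.42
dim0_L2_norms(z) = [2.43, 1.78, 1.39]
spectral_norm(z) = 2.71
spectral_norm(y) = 0.68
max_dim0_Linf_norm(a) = 2.47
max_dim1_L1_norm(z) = 3.88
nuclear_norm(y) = 1.38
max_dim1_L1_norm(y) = 0.82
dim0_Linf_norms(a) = [2.47, 1.38, 1.04]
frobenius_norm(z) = 3.32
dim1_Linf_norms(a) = [0.97, 2.47, 1.04]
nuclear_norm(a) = 5.35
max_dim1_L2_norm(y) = 0.58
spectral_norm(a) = 3.00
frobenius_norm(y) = 0.86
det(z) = 4.91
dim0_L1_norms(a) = [4.19, 2.23, 1.9]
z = y + a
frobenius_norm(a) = 3.43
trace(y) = 0.52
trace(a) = -1.31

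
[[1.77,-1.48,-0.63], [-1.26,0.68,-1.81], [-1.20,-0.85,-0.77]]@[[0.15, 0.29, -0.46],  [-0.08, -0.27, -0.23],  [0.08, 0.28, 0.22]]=[[0.33, 0.74, -0.61], [-0.39, -1.06, 0.02], [-0.17, -0.33, 0.58]]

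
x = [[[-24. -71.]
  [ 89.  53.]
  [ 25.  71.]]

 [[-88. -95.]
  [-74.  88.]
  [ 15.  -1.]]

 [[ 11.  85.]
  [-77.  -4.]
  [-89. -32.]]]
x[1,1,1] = 88.0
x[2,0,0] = 11.0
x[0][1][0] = 89.0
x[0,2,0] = 25.0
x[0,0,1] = -71.0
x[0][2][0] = 25.0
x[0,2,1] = 71.0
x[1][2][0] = 15.0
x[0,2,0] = 25.0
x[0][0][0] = -24.0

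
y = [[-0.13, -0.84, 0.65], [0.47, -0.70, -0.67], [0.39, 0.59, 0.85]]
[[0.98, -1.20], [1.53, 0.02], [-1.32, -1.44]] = y @ [[0.15, -1.28], [-1.59, 0.50], [-0.52, -1.45]]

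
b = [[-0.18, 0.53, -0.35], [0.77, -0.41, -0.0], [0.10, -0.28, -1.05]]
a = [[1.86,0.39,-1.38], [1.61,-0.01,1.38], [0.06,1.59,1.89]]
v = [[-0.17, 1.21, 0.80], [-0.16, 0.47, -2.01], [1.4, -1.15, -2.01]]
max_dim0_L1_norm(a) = 4.65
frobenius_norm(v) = 3.71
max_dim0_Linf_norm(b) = 1.05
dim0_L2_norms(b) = [0.8, 0.73, 1.11]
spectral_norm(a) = 2.90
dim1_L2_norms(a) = [2.35, 2.12, 2.47]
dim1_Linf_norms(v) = [1.21, 2.01, 2.01]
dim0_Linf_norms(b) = [0.77, 0.53, 1.05]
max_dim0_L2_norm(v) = 2.95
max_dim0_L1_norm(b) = 1.4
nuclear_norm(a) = 6.61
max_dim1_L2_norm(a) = 2.47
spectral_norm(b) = 1.13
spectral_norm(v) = 3.27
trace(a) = 3.74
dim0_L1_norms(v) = [1.73, 2.83, 4.82]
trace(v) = -1.71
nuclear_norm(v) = 5.57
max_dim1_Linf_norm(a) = 1.89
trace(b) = -1.64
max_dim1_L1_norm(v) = 4.56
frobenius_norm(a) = 4.01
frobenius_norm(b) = 1.55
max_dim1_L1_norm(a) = 3.63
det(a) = -8.80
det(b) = 0.41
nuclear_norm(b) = 2.49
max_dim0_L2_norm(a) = 2.72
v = a @ b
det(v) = -3.62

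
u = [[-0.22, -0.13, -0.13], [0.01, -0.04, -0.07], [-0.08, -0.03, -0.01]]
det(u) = 0.00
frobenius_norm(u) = 0.31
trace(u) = -0.27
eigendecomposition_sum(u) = [[-0.21, -0.14, -0.15], [-0.01, -0.01, -0.01], [-0.07, -0.04, -0.05]] + [[-0.00, 0.0, 0.0], [0.01, -0.01, -0.03], [-0.01, 0.01, 0.02]] + [[-0.0,0.01,0.01],[0.01,-0.03,-0.03],[-0.0,0.01,0.01]]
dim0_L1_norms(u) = [0.31, 0.2, 0.21]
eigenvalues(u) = [-0.27, 0.02, -0.02]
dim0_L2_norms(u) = [0.23, 0.14, 0.15]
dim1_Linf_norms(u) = [0.22, 0.07, 0.08]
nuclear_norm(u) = 0.38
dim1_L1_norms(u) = [0.48, 0.12, 0.12]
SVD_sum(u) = [[-0.22,-0.13,-0.13], [-0.03,-0.02,-0.02], [-0.06,-0.04,-0.04]] + [[-0.00,  0.00,  0.00], [0.04,  -0.02,  -0.05], [-0.02,  0.01,  0.02]] + [[-0.0, 0.00, -0.00], [0.00, -0.00, 0.0], [0.00, -0.00, 0.00]]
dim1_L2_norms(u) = [0.29, 0.08, 0.09]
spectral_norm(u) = 0.30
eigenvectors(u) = [[-0.95, -0.07, -0.36], [-0.05, 0.77, 0.88], [-0.30, -0.64, -0.31]]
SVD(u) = [[-0.95, 0.01, -0.30], [-0.14, -0.9, 0.41], [-0.26, 0.43, 0.86]] @ diag([0.3005129044963155, 0.07666423084133432, 0.0038196780878689395]) @ [[0.76, 0.46, 0.45], [-0.61, 0.28, 0.74], [0.21, -0.84, 0.49]]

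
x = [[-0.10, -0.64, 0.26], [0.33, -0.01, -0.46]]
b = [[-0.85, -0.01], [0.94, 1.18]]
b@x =[[0.08, 0.54, -0.22], [0.30, -0.61, -0.30]]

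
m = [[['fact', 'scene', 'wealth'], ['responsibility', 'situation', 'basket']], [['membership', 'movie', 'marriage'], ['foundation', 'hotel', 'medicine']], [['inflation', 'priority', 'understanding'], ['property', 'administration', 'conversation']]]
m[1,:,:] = [['membership', 'movie', 'marriage'], ['foundation', 'hotel', 'medicine']]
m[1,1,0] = 'foundation'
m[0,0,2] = 'wealth'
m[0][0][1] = 'scene'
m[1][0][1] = 'movie'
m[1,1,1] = 'hotel'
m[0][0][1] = 'scene'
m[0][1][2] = 'basket'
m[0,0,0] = 'fact'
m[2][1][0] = 'property'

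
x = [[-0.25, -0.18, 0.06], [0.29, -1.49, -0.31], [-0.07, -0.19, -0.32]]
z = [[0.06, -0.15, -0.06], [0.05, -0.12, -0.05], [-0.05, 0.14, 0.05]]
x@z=[[-0.03,  0.07,  0.03], [-0.04,  0.09,  0.04], [0.00,  -0.01,  -0.0]]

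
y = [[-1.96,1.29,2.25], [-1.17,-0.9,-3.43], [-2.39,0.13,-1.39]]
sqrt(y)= [[0.69+0.01j, 0.41+0.01j, (1.69-0.01j)], [-1.73+0.02j, 0.27+0.03j, -0.49-0.03j], [-1.02-0.01j, 0.53-0.01j, (0.76+0.01j)]]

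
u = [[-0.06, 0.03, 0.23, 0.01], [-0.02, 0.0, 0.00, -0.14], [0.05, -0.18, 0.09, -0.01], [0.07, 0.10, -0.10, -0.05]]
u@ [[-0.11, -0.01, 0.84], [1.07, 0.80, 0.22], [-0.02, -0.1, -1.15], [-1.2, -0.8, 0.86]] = [[0.02, -0.01, -0.30], [0.17, 0.11, -0.14], [-0.19, -0.15, -0.11], [0.16, 0.13, 0.15]]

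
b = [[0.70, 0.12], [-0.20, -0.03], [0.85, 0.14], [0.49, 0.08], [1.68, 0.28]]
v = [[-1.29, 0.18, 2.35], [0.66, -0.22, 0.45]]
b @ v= [[-0.82, 0.10, 1.70], [0.24, -0.03, -0.48], [-1.00, 0.12, 2.06], [-0.58, 0.07, 1.19], [-1.98, 0.24, 4.07]]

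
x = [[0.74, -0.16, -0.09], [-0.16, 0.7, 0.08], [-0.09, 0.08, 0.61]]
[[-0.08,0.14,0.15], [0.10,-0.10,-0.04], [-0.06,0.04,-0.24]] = x @ [[-0.09,  0.17,  0.16],[0.14,  -0.12,  0.03],[-0.13,  0.10,  -0.38]]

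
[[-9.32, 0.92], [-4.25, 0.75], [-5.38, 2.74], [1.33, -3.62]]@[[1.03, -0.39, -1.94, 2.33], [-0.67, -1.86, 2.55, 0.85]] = [[-10.22, 1.92, 20.43, -20.93], [-4.88, 0.26, 10.16, -9.26], [-7.38, -3.00, 17.42, -10.21], [3.8, 6.21, -11.81, 0.02]]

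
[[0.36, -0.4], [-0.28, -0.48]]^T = [[0.36, -0.28], [-0.40, -0.48]]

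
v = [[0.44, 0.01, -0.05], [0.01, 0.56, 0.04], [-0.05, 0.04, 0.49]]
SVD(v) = [[-0.1, 0.58, -0.81], [0.89, 0.42, 0.19], [0.45, -0.7, -0.56]] @ diag([0.5792982486019096, 0.5074310982743451, 0.4032706531237453]) @ [[-0.10, 0.89, 0.45], [0.58, 0.42, -0.7], [-0.81, 0.19, -0.56]]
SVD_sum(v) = [[0.01, -0.05, -0.03], [-0.05, 0.46, 0.23], [-0.03, 0.23, 0.12]] + [[0.17,0.12,-0.21], [0.12,0.09,-0.15], [-0.21,-0.15,0.25]] + [[0.26, -0.06, 0.18], [-0.06, 0.02, -0.04], [0.18, -0.04, 0.12]]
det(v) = 0.12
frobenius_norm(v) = 0.87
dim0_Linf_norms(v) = [0.44, 0.56, 0.49]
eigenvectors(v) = [[-0.81,0.58,-0.1], [0.19,0.42,0.89], [-0.56,-0.70,0.45]]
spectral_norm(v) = 0.58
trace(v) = 1.49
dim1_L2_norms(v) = [0.44, 0.56, 0.49]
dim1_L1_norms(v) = [0.5, 0.61, 0.58]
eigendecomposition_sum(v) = [[0.26, -0.06, 0.18], [-0.06, 0.02, -0.04], [0.18, -0.04, 0.12]] + [[0.17,0.12,-0.21], [0.12,0.09,-0.15], [-0.21,-0.15,0.25]] + [[0.01, -0.05, -0.03], [-0.05, 0.46, 0.23], [-0.03, 0.23, 0.12]]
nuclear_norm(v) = 1.49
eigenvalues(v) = [0.4, 0.51, 0.58]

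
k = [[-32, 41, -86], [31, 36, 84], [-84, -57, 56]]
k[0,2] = -86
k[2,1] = -57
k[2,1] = -57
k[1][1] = 36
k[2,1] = -57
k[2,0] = -84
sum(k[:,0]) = -85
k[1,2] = 84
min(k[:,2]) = -86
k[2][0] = -84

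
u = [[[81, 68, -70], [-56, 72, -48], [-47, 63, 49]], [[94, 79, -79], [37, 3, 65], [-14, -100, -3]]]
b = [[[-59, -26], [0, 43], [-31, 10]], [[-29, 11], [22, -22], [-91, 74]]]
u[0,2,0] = -47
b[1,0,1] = 11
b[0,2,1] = 10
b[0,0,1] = -26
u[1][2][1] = -100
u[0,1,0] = -56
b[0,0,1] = -26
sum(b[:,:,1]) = 90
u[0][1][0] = -56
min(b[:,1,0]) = 0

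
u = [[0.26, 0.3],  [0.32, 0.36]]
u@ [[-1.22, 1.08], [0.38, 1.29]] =[[-0.2,  0.67],[-0.25,  0.81]]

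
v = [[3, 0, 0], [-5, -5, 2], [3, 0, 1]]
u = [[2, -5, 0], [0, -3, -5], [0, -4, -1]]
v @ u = [[6, -15, 0], [-10, 32, 23], [6, -19, -1]]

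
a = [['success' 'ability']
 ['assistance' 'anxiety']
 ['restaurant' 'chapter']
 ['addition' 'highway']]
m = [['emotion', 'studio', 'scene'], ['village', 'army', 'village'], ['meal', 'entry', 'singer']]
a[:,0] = ['success', 'assistance', 'restaurant', 'addition']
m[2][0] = 'meal'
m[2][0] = 'meal'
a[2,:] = ['restaurant', 'chapter']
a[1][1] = 'anxiety'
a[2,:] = ['restaurant', 'chapter']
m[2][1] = 'entry'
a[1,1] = 'anxiety'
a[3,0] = 'addition'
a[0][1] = 'ability'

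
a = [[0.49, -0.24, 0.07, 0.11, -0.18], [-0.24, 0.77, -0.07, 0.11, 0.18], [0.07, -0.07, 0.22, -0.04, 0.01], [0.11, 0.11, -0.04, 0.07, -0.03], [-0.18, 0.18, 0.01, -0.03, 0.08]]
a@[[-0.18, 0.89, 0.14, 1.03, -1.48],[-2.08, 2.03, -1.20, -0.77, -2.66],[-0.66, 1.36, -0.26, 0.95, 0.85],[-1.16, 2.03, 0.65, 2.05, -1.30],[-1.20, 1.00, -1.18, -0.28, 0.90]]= [[0.45, 0.09, 0.62, 1.03, -0.33], [-1.86, 1.66, -1.08, -0.73, -1.73], [0.02, 0.15, -0.0, 0.25, 0.33], [-0.27, 0.38, -0.03, 0.14, -0.61], [-0.41, 0.24, -0.36, -0.4, -0.09]]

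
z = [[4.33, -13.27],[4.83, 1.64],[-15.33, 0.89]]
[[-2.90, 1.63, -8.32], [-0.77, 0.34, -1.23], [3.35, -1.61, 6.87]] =z@[[-0.21, 0.10, -0.42], [0.15, -0.09, 0.49]]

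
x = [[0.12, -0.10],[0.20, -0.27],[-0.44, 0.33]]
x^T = [[0.12, 0.2, -0.44], [-0.1, -0.27, 0.33]]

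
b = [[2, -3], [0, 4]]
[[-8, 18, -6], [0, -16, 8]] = b@[[-4, 3, 0], [0, -4, 2]]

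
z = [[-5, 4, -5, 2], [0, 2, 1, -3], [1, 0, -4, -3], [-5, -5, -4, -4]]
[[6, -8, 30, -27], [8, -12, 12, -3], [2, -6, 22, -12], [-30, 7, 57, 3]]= z @ [[2, 0, -5, 0], [4, -3, 0, -3], [0, 0, -3, 3], [0, 2, -5, 0]]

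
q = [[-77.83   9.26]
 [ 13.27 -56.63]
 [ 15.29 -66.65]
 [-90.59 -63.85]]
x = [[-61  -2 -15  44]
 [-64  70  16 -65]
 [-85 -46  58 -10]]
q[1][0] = 13.27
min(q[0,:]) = -77.83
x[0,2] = -15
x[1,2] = 16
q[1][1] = -56.63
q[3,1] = -63.85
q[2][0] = 15.29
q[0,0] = -77.83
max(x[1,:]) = 70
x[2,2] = 58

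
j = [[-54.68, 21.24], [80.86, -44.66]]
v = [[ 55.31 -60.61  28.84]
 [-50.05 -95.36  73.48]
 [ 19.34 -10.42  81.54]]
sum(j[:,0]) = 26.18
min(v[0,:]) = -60.61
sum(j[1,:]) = 36.2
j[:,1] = [21.24, -44.66]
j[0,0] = -54.68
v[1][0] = -50.05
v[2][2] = 81.54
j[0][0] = -54.68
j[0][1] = 21.24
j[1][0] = 80.86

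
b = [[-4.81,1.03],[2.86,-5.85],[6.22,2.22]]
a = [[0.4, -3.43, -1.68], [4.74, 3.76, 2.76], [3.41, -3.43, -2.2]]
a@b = [[-22.18, 16.75], [5.12, -10.99], [-39.90, 18.69]]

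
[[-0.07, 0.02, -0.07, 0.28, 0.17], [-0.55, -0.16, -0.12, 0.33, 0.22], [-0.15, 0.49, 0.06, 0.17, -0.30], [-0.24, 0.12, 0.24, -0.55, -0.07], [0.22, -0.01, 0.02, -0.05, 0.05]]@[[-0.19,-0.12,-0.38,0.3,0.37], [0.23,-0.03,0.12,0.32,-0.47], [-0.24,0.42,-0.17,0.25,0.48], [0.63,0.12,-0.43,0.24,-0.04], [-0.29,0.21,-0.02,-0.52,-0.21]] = [[0.16, 0.05, -0.08, -0.05, -0.12], [0.24, 0.11, 0.06, -0.28, -0.25], [0.32, -0.01, 0.04, 0.32, -0.20], [-0.31, 0.05, 0.3, -0.07, 0.01], [-0.09, -0.01, -0.07, 0.03, 0.09]]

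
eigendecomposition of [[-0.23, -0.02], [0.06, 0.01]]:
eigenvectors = [[-0.97, 0.08], [0.25, -1.0]]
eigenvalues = [-0.22, 0.0]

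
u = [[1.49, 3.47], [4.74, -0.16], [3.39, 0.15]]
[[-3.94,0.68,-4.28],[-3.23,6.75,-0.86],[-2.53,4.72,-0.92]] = u @ [[-0.71, 1.41, -0.22],[-0.83, -0.41, -1.14]]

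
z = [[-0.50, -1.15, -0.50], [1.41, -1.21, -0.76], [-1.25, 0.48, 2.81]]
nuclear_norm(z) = 6.01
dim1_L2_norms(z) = [1.35, 2.01, 3.11]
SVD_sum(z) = [[0.26, -0.18, -0.45], [0.81, -0.56, -1.38], [-1.45, 1.01, 2.48]] + [[-0.07, -0.88, 0.32], [-0.06, -0.72, 0.26], [-0.04, -0.56, 0.20]] + [[-0.69, -0.08, -0.37], [0.66, 0.08, 0.35], [0.24, 0.03, 0.13]]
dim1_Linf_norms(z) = [1.15, 1.41, 2.81]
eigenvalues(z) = [(-0.85+1.1j), (-0.85-1.1j), (2.8+0j)]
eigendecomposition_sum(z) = [[-0.28+0.64j, (-0.55-0.41j), -0.14-0.04j], [0.61+0.42j, -0.54+0.50j, (-0.07+0.14j)], [(-0.21+0.1j), (-0.05-0.22j), (-0.03-0.04j)]] + [[-0.28-0.64j,(-0.55+0.41j),-0.14+0.04j], [(0.61-0.42j),(-0.54-0.5j),(-0.07-0.14j)], [(-0.21-0.1j),(-0.05+0.22j),(-0.03+0.04j)]] + [[(0.06-0j), -0.04-0.00j, -0.22-0.00j], [(0.18-0j), (-0.13-0j), -0.62-0.00j], [-0.84+0.00j, 0.58+0.00j, (2.86+0j)]]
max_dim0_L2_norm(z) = 2.95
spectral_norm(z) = 3.52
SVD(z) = [[0.16,-0.69,-0.7],[0.48,-0.57,0.67],[-0.86,-0.44,0.24]] @ diag([3.5247820914759576, 1.3587468527986684, 1.1273944285919126]) @ [[0.48, -0.33, -0.81], [0.07, 0.94, -0.34], [0.88, 0.10, 0.47]]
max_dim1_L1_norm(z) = 4.54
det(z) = 5.40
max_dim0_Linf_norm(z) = 2.81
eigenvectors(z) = [[(0.12+0.66j), 0.12-0.66j, (-0.07+0j)],[(0.71+0j), (0.71-0j), -0.21+0.00j],[(-0.11+0.19j), (-0.11-0.19j), 0.97+0.00j]]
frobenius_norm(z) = 3.94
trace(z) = 1.10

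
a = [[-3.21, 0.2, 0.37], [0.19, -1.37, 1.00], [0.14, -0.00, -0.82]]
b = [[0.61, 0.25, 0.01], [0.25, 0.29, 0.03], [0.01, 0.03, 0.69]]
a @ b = [[-1.9,-0.73,0.23], [-0.22,-0.32,0.65], [0.08,0.01,-0.56]]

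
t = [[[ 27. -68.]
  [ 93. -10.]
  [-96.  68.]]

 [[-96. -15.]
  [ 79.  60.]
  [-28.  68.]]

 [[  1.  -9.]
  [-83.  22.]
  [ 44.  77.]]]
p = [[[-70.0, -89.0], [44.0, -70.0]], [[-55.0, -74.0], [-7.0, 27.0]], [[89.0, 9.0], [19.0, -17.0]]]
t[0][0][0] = 27.0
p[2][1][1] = -17.0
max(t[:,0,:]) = 27.0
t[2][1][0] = -83.0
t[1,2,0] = -28.0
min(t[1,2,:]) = -28.0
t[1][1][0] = 79.0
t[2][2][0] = 44.0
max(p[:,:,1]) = 27.0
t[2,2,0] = 44.0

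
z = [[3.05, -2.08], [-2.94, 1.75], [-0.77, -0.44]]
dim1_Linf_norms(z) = [3.05, 2.94, 0.77]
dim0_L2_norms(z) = [4.31, 2.75]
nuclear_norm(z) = 5.85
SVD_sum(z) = [[3.13,-1.95], [-2.9,1.81], [-0.36,0.22]] + [[-0.08,-0.13], [-0.04,-0.06], [-0.41,-0.66]]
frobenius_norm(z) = 5.11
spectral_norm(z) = 5.05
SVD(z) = [[-0.73,-0.19], [0.68,-0.09], [0.08,-0.98]] @ diag([5.0481721404047635, 0.798409694856712]) @ [[-0.85, 0.53], [0.53, 0.85]]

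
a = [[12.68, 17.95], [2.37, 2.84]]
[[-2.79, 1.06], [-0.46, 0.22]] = a@[[-0.05, 0.14], [-0.12, -0.04]]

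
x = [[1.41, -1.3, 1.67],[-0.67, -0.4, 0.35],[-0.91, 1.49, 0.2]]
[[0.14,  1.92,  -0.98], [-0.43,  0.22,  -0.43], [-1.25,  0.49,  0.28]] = x @ [[0.53, 0.16, 0.18], [-0.42, 0.26, 0.36], [-0.69, 1.22, -0.46]]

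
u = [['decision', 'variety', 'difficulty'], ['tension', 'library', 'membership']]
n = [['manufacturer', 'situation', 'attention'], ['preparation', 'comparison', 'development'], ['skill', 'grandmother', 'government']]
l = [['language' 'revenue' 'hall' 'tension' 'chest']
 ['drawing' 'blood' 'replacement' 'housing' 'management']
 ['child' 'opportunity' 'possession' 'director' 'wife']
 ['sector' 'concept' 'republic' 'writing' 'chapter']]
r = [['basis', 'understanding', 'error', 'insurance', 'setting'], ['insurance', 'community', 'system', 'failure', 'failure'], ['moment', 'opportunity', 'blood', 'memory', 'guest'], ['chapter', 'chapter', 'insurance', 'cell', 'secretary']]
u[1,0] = 'tension'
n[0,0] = 'manufacturer'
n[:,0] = ['manufacturer', 'preparation', 'skill']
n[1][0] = 'preparation'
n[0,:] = ['manufacturer', 'situation', 'attention']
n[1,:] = ['preparation', 'comparison', 'development']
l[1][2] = 'replacement'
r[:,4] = ['setting', 'failure', 'guest', 'secretary']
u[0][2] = 'difficulty'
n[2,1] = 'grandmother'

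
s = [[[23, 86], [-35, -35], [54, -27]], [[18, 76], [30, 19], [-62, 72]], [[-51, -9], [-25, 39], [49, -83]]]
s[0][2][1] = -27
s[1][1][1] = 19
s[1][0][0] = 18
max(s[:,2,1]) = 72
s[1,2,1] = 72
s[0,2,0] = 54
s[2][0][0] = -51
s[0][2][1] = -27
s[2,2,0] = 49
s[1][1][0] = 30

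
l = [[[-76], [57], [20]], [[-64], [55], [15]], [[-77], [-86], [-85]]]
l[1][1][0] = 55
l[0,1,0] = 57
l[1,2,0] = 15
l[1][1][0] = 55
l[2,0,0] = -77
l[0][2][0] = 20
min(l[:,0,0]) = -77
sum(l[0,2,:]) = 20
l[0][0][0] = -76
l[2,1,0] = -86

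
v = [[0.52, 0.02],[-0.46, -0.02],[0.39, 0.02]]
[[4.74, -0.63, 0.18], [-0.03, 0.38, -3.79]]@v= [[2.82, 0.11], [-1.67, -0.08]]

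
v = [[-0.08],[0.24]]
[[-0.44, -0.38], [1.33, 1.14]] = v@[[5.55, 4.73]]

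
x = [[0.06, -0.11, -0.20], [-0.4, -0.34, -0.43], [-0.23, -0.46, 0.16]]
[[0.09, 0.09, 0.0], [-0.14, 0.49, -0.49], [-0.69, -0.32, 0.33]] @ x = [[-0.03,-0.04,-0.06], [-0.09,0.07,-0.26], [0.01,0.03,0.33]]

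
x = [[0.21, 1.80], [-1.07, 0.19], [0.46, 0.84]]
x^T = [[0.21, -1.07, 0.46],[1.80, 0.19, 0.84]]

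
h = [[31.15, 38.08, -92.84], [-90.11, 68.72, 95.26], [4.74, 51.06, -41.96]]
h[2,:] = [4.74, 51.06, -41.96]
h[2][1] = 51.06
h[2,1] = 51.06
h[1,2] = 95.26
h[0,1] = 38.08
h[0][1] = 38.08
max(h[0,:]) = 38.08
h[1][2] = 95.26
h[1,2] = 95.26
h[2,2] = -41.96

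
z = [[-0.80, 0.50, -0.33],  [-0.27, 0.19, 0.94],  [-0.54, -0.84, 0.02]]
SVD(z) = [[-0.65, 0.71, -0.26], [-0.32, -0.57, -0.76], [-0.69, -0.41, 0.6]] @ diag([1.0025040873944406, 0.9975817367087688, 0.9944426747392512]) @ [[0.98, 0.19, -0.1], [-0.2, 0.59, -0.78], [0.09, -0.78, -0.62]]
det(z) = -0.99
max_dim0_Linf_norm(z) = 0.94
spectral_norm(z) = 1.00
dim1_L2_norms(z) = [1.0, 1.0, 1.0]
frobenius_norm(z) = 1.73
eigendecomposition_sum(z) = [[-0.83-0.00j, 0.10-0.00j, -0.36+0.00j], [(0.1+0j), (-0.01+0j), (0.04-0j)], [(-0.36-0j), 0.04-0.00j, (-0.16+0j)]] + [[0.02+0.08j, (0.2+0.01j), (0.01-0.19j)], [(-0.18+0.09j), (0.1+0.48j), (0.45-0.07j)], [-0.09-0.17j, (-0.44+0.11j), (0.09+0.41j)]] + [[(0.02-0.08j), (0.2-0.01j), 0.01+0.19j], [(-0.18-0.09j), (0.1-0.48j), (0.45+0.07j)], [(-0.09+0.17j), (-0.44-0.11j), (0.09-0.41j)]]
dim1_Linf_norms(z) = [0.8, 0.94, 0.84]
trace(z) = -0.59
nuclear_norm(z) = 2.99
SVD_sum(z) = [[-0.64, -0.13, 0.06], [-0.31, -0.06, 0.03], [-0.67, -0.13, 0.07]] + [[-0.14, 0.42, -0.56],[0.11, -0.34, 0.45],[0.08, -0.24, 0.32]] + [[-0.02, 0.21, 0.16], [-0.07, 0.59, 0.46], [0.05, -0.47, -0.37]]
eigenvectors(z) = [[(0.91+0j), (0.07-0.28j), (0.07+0.28j)], [(-0.11+0j), 0.70+0.00j, (0.7-0j)], [(0.4+0j), 0.03+0.65j, 0.03-0.65j]]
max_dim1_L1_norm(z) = 1.63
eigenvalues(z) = [(-1+0j), (0.21+0.98j), (0.21-0.98j)]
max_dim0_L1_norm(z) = 1.61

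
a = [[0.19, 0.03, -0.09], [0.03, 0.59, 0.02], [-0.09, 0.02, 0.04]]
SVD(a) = [[-0.07, 0.9, 0.43], [-1.00, -0.05, -0.05], [-0.02, -0.43, 0.90]] @ diag([0.5925675237656819, 0.2311916912024125, 0.0037592149680944482]) @ [[-0.07, -1.0, -0.02], [0.90, -0.05, -0.43], [-0.43, 0.05, -0.90]]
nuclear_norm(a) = 0.83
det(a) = -0.00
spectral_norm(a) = 0.59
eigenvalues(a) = [-0.0, 0.23, 0.59]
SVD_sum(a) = [[0.00,  0.04,  0.0], [0.04,  0.59,  0.01], [0.00,  0.01,  0.0]] + [[0.19,  -0.01,  -0.09],[-0.01,  0.0,  0.01],[-0.09,  0.01,  0.04]] + [[-0.00, 0.0, -0.00], [0.0, -0.0, 0.0], [-0.0, 0.0, -0.00]]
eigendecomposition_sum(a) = [[-0.00, 0.00, -0.00],[0.0, -0.00, 0.0],[-0.0, 0.00, -0.00]] + [[0.19, -0.01, -0.09], [-0.01, 0.0, 0.01], [-0.09, 0.01, 0.04]] + [[0.0,0.04,0.00], [0.04,0.59,0.01], [0.00,0.01,0.00]]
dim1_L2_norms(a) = [0.21, 0.59, 0.1]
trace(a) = 0.82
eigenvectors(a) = [[-0.43, 0.90, 0.07],[0.05, -0.05, 1.00],[-0.90, -0.43, 0.02]]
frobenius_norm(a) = 0.64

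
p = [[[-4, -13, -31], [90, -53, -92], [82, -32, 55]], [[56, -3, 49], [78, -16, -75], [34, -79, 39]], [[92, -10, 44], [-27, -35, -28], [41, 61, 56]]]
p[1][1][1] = -16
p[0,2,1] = -32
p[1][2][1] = -79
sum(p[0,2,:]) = 105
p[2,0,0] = 92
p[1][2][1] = -79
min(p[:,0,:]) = -31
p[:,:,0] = [[-4, 90, 82], [56, 78, 34], [92, -27, 41]]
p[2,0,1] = -10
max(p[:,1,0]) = 90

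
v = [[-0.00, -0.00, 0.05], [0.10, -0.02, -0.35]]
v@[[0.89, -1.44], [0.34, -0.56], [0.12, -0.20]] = [[0.01, -0.01], [0.04, -0.06]]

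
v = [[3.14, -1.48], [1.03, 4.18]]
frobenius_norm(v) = 5.53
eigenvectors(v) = [[0.77+0.00j, (0.77-0j)], [(-0.27-0.58j), (-0.27+0.58j)]]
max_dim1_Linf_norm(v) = 4.18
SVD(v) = [[-0.36, 0.93], [0.93, 0.36]] @ diag([4.435779872729037, 3.3025985103690663]) @ [[-0.04, 1.0], [1.0, 0.04]]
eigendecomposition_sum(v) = [[1.57+1.41j, -0.74+2.42j], [(0.51-1.68j), 2.09-0.29j]] + [[(1.57-1.41j), -0.74-2.42j],  [0.52+1.68j, 2.09+0.29j]]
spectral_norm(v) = 4.44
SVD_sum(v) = [[0.06, -1.6], [-0.16, 4.13]] + [[3.08, 0.12], [1.19, 0.05]]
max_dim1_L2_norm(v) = 4.31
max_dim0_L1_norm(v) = 5.66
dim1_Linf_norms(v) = [3.14, 4.18]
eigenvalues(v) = [(3.66+1.12j), (3.66-1.12j)]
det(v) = 14.65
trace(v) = 7.32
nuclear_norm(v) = 7.74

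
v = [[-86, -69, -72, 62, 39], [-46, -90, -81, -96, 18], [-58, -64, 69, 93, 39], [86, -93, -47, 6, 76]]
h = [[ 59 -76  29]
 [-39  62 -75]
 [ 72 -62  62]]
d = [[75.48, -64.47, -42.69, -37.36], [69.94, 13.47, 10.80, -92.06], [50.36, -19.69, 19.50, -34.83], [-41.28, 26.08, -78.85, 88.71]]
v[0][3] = 62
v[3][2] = -47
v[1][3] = -96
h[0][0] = 59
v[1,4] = 18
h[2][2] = 62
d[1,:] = [69.94, 13.47, 10.8, -92.06]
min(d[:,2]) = -78.85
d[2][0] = 50.36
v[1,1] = -90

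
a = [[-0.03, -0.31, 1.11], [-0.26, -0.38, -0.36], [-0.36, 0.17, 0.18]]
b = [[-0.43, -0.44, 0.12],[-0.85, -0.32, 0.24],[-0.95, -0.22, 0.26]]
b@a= [[0.08, 0.32, -0.30], [0.02, 0.43, -0.79], [-0.01, 0.42, -0.93]]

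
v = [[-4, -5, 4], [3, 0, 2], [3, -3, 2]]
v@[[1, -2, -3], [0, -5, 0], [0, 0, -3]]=[[-4, 33, 0], [3, -6, -15], [3, 9, -15]]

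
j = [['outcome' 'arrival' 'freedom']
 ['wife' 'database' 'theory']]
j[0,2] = 'freedom'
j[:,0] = ['outcome', 'wife']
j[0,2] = 'freedom'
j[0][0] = 'outcome'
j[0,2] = 'freedom'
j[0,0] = 'outcome'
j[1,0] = 'wife'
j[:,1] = ['arrival', 'database']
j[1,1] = 'database'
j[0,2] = 'freedom'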